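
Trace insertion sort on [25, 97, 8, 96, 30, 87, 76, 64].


Initial: [25, 97, 8, 96, 30, 87, 76, 64]
Insert 97: [25, 97, 8, 96, 30, 87, 76, 64]
Insert 8: [8, 25, 97, 96, 30, 87, 76, 64]
Insert 96: [8, 25, 96, 97, 30, 87, 76, 64]
Insert 30: [8, 25, 30, 96, 97, 87, 76, 64]
Insert 87: [8, 25, 30, 87, 96, 97, 76, 64]
Insert 76: [8, 25, 30, 76, 87, 96, 97, 64]
Insert 64: [8, 25, 30, 64, 76, 87, 96, 97]

Sorted: [8, 25, 30, 64, 76, 87, 96, 97]


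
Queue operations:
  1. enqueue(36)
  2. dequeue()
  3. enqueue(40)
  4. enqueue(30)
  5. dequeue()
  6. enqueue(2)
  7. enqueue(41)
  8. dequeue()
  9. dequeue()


enqueue(36) -> [36]
dequeue()->36, []
enqueue(40) -> [40]
enqueue(30) -> [40, 30]
dequeue()->40, [30]
enqueue(2) -> [30, 2]
enqueue(41) -> [30, 2, 41]
dequeue()->30, [2, 41]
dequeue()->2, [41]

Final queue: [41]


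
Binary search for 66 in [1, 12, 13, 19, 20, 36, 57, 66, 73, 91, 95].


Step 1: lo=0, hi=10, mid=5, val=36
Step 2: lo=6, hi=10, mid=8, val=73
Step 3: lo=6, hi=7, mid=6, val=57
Step 4: lo=7, hi=7, mid=7, val=66

Found at index 7


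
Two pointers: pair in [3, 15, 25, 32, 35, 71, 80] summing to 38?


lo=0(3)+hi=6(80)=83
lo=0(3)+hi=5(71)=74
lo=0(3)+hi=4(35)=38

Yes: 3+35=38


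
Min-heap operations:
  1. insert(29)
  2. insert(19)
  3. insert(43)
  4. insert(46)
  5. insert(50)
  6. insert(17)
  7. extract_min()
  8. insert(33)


insert(29) -> [29]
insert(19) -> [19, 29]
insert(43) -> [19, 29, 43]
insert(46) -> [19, 29, 43, 46]
insert(50) -> [19, 29, 43, 46, 50]
insert(17) -> [17, 29, 19, 46, 50, 43]
extract_min()->17, [19, 29, 43, 46, 50]
insert(33) -> [19, 29, 33, 46, 50, 43]

Final heap: [19, 29, 33, 46, 50, 43]


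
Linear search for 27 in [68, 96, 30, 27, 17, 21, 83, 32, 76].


i=0: 68!=27
i=1: 96!=27
i=2: 30!=27
i=3: 27==27 found!

Found at 3, 4 comps


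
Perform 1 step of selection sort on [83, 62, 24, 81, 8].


Initial: [83, 62, 24, 81, 8]
Step 1: min=8 at 4
  Swap: [8, 62, 24, 81, 83]

After 1 step: [8, 62, 24, 81, 83]


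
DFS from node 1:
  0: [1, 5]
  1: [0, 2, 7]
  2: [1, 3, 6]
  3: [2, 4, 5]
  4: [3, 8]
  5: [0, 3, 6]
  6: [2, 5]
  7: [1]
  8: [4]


Visit 1, push [7, 2, 0]
Visit 0, push [5]
Visit 5, push [6, 3]
Visit 3, push [4, 2]
Visit 2, push [6]
Visit 6, push []
Visit 4, push [8]
Visit 8, push []
Visit 7, push []

DFS order: [1, 0, 5, 3, 2, 6, 4, 8, 7]


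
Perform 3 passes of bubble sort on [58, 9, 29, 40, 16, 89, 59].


Initial: [58, 9, 29, 40, 16, 89, 59]
Pass 1: [9, 29, 40, 16, 58, 59, 89] (5 swaps)
Pass 2: [9, 29, 16, 40, 58, 59, 89] (1 swaps)
Pass 3: [9, 16, 29, 40, 58, 59, 89] (1 swaps)

After 3 passes: [9, 16, 29, 40, 58, 59, 89]


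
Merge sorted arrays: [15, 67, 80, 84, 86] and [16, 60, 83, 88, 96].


Take 15 from A
Take 16 from B
Take 60 from B
Take 67 from A
Take 80 from A
Take 83 from B
Take 84 from A
Take 86 from A

Merged: [15, 16, 60, 67, 80, 83, 84, 86, 88, 96]


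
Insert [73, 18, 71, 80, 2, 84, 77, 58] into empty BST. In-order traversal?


Insert 73: root
Insert 18: L from 73
Insert 71: L from 73 -> R from 18
Insert 80: R from 73
Insert 2: L from 73 -> L from 18
Insert 84: R from 73 -> R from 80
Insert 77: R from 73 -> L from 80
Insert 58: L from 73 -> R from 18 -> L from 71

In-order: [2, 18, 58, 71, 73, 77, 80, 84]


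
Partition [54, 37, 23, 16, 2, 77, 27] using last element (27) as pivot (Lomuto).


Pivot: 27
  23 <= 27: swap -> [23, 37, 54, 16, 2, 77, 27]
  16 <= 27: swap -> [23, 16, 54, 37, 2, 77, 27]
  2 <= 27: swap -> [23, 16, 2, 37, 54, 77, 27]
Place pivot at 3: [23, 16, 2, 27, 54, 77, 37]

Partitioned: [23, 16, 2, 27, 54, 77, 37]


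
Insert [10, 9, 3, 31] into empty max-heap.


Insert 10: [10]
Insert 9: [10, 9]
Insert 3: [10, 9, 3]
Insert 31: [31, 10, 3, 9]

Final heap: [31, 10, 3, 9]


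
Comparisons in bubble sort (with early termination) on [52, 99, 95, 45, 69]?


Algorithm: bubble sort (with early termination)
Input: [52, 99, 95, 45, 69]
Sorted: [45, 52, 69, 95, 99]

10


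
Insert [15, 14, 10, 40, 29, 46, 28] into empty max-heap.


Insert 15: [15]
Insert 14: [15, 14]
Insert 10: [15, 14, 10]
Insert 40: [40, 15, 10, 14]
Insert 29: [40, 29, 10, 14, 15]
Insert 46: [46, 29, 40, 14, 15, 10]
Insert 28: [46, 29, 40, 14, 15, 10, 28]

Final heap: [46, 29, 40, 14, 15, 10, 28]


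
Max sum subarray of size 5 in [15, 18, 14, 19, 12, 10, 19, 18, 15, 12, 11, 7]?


[0:5]: 78
[1:6]: 73
[2:7]: 74
[3:8]: 78
[4:9]: 74
[5:10]: 74
[6:11]: 75
[7:12]: 63

Max: 78 at [0:5]


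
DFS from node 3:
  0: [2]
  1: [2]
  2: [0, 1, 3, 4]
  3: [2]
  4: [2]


Visit 3, push [2]
Visit 2, push [4, 1, 0]
Visit 0, push []
Visit 1, push []
Visit 4, push []

DFS order: [3, 2, 0, 1, 4]


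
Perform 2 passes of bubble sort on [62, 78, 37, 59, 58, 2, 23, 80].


Initial: [62, 78, 37, 59, 58, 2, 23, 80]
Pass 1: [62, 37, 59, 58, 2, 23, 78, 80] (5 swaps)
Pass 2: [37, 59, 58, 2, 23, 62, 78, 80] (5 swaps)

After 2 passes: [37, 59, 58, 2, 23, 62, 78, 80]


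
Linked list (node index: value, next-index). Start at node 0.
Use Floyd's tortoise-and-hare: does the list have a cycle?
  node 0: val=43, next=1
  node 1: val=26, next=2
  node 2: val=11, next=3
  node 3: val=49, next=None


Floyd's tortoise (slow, +1) and hare (fast, +2):
  init: slow=0, fast=0
  step 1: slow=1, fast=2
  step 2: fast 2->3->None, no cycle

Cycle: no


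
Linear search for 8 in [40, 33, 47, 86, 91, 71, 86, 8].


i=0: 40!=8
i=1: 33!=8
i=2: 47!=8
i=3: 86!=8
i=4: 91!=8
i=5: 71!=8
i=6: 86!=8
i=7: 8==8 found!

Found at 7, 8 comps


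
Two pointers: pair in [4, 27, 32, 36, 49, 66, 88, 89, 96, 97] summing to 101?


lo=0(4)+hi=9(97)=101

Yes: 4+97=101


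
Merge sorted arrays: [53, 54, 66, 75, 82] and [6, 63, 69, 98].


Take 6 from B
Take 53 from A
Take 54 from A
Take 63 from B
Take 66 from A
Take 69 from B
Take 75 from A
Take 82 from A

Merged: [6, 53, 54, 63, 66, 69, 75, 82, 98]


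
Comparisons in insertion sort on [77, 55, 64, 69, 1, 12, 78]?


Algorithm: insertion sort
Input: [77, 55, 64, 69, 1, 12, 78]
Sorted: [1, 12, 55, 64, 69, 77, 78]

15


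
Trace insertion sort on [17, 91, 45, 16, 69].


Initial: [17, 91, 45, 16, 69]
Insert 91: [17, 91, 45, 16, 69]
Insert 45: [17, 45, 91, 16, 69]
Insert 16: [16, 17, 45, 91, 69]
Insert 69: [16, 17, 45, 69, 91]

Sorted: [16, 17, 45, 69, 91]


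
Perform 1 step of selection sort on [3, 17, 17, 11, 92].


Initial: [3, 17, 17, 11, 92]
Step 1: min=3 at 0
  Swap: [3, 17, 17, 11, 92]

After 1 step: [3, 17, 17, 11, 92]


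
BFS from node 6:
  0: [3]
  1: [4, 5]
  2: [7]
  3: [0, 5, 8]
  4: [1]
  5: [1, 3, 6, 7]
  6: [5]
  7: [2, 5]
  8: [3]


Visit 6, enqueue [5]
Visit 5, enqueue [1, 3, 7]
Visit 1, enqueue [4]
Visit 3, enqueue [0, 8]
Visit 7, enqueue [2]
Visit 4, enqueue []
Visit 0, enqueue []
Visit 8, enqueue []
Visit 2, enqueue []

BFS order: [6, 5, 1, 3, 7, 4, 0, 8, 2]


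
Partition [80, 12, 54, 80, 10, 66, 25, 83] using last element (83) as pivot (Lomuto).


Pivot: 83
  80 <= 83: advance i (no swap)
  12 <= 83: advance i (no swap)
  54 <= 83: advance i (no swap)
  80 <= 83: advance i (no swap)
  10 <= 83: advance i (no swap)
  66 <= 83: advance i (no swap)
  25 <= 83: advance i (no swap)
Place pivot at 7: [80, 12, 54, 80, 10, 66, 25, 83]

Partitioned: [80, 12, 54, 80, 10, 66, 25, 83]


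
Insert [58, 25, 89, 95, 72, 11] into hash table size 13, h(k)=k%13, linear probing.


Insert 58: h=6 -> slot 6
Insert 25: h=12 -> slot 12
Insert 89: h=11 -> slot 11
Insert 95: h=4 -> slot 4
Insert 72: h=7 -> slot 7
Insert 11: h=11, 2 probes -> slot 0

Table: [11, None, None, None, 95, None, 58, 72, None, None, None, 89, 25]


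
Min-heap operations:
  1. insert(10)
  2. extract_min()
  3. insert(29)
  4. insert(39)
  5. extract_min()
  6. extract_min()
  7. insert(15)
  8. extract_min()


insert(10) -> [10]
extract_min()->10, []
insert(29) -> [29]
insert(39) -> [29, 39]
extract_min()->29, [39]
extract_min()->39, []
insert(15) -> [15]
extract_min()->15, []

Final heap: []


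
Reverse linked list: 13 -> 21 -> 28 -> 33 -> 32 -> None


Step 1: curr=13, set curr.next=prev(None) | reversed so far: 13
Step 2: curr=21, set curr.next=prev(13) | reversed so far: 21 -> 13
Step 3: curr=28, set curr.next=prev(21) | reversed so far: 28 -> 21 -> 13
Step 4: curr=33, set curr.next=prev(28) | reversed so far: 33 -> 28 -> 21 -> 13
Step 5: curr=32, set curr.next=prev(33) | reversed so far: 32 -> 33 -> 28 -> 21 -> 13

32 -> 33 -> 28 -> 21 -> 13 -> None


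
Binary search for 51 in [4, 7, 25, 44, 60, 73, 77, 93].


Step 1: lo=0, hi=7, mid=3, val=44
Step 2: lo=4, hi=7, mid=5, val=73
Step 3: lo=4, hi=4, mid=4, val=60

Not found


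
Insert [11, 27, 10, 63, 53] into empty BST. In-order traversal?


Insert 11: root
Insert 27: R from 11
Insert 10: L from 11
Insert 63: R from 11 -> R from 27
Insert 53: R from 11 -> R from 27 -> L from 63

In-order: [10, 11, 27, 53, 63]


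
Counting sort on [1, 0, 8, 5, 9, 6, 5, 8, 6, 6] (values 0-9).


Input: [1, 0, 8, 5, 9, 6, 5, 8, 6, 6]
Counts: [1, 1, 0, 0, 0, 2, 3, 0, 2, 1]

Sorted: [0, 1, 5, 5, 6, 6, 6, 8, 8, 9]


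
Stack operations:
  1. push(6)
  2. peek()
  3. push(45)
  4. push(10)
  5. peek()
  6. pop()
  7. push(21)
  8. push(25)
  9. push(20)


push(6) -> [6]
peek()->6
push(45) -> [6, 45]
push(10) -> [6, 45, 10]
peek()->10
pop()->10, [6, 45]
push(21) -> [6, 45, 21]
push(25) -> [6, 45, 21, 25]
push(20) -> [6, 45, 21, 25, 20]

Final stack: [6, 45, 21, 25, 20]


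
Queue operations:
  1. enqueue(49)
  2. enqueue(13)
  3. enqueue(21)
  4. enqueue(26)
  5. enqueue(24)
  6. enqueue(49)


enqueue(49) -> [49]
enqueue(13) -> [49, 13]
enqueue(21) -> [49, 13, 21]
enqueue(26) -> [49, 13, 21, 26]
enqueue(24) -> [49, 13, 21, 26, 24]
enqueue(49) -> [49, 13, 21, 26, 24, 49]

Final queue: [49, 13, 21, 26, 24, 49]


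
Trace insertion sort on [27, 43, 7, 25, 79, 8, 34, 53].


Initial: [27, 43, 7, 25, 79, 8, 34, 53]
Insert 43: [27, 43, 7, 25, 79, 8, 34, 53]
Insert 7: [7, 27, 43, 25, 79, 8, 34, 53]
Insert 25: [7, 25, 27, 43, 79, 8, 34, 53]
Insert 79: [7, 25, 27, 43, 79, 8, 34, 53]
Insert 8: [7, 8, 25, 27, 43, 79, 34, 53]
Insert 34: [7, 8, 25, 27, 34, 43, 79, 53]
Insert 53: [7, 8, 25, 27, 34, 43, 53, 79]

Sorted: [7, 8, 25, 27, 34, 43, 53, 79]


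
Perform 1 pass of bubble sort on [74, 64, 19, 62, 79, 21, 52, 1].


Initial: [74, 64, 19, 62, 79, 21, 52, 1]
Pass 1: [64, 19, 62, 74, 21, 52, 1, 79] (6 swaps)

After 1 pass: [64, 19, 62, 74, 21, 52, 1, 79]


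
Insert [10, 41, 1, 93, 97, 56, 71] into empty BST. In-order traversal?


Insert 10: root
Insert 41: R from 10
Insert 1: L from 10
Insert 93: R from 10 -> R from 41
Insert 97: R from 10 -> R from 41 -> R from 93
Insert 56: R from 10 -> R from 41 -> L from 93
Insert 71: R from 10 -> R from 41 -> L from 93 -> R from 56

In-order: [1, 10, 41, 56, 71, 93, 97]


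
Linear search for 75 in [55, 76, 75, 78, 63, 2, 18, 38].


i=0: 55!=75
i=1: 76!=75
i=2: 75==75 found!

Found at 2, 3 comps


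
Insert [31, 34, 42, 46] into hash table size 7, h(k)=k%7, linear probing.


Insert 31: h=3 -> slot 3
Insert 34: h=6 -> slot 6
Insert 42: h=0 -> slot 0
Insert 46: h=4 -> slot 4

Table: [42, None, None, 31, 46, None, 34]


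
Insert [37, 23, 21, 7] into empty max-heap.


Insert 37: [37]
Insert 23: [37, 23]
Insert 21: [37, 23, 21]
Insert 7: [37, 23, 21, 7]

Final heap: [37, 23, 21, 7]


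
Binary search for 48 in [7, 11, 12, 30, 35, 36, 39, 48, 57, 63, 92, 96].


Step 1: lo=0, hi=11, mid=5, val=36
Step 2: lo=6, hi=11, mid=8, val=57
Step 3: lo=6, hi=7, mid=6, val=39
Step 4: lo=7, hi=7, mid=7, val=48

Found at index 7


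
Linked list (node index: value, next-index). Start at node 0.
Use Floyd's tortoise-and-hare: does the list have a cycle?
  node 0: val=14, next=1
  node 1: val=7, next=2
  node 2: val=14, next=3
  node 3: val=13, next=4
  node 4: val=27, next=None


Floyd's tortoise (slow, +1) and hare (fast, +2):
  init: slow=0, fast=0
  step 1: slow=1, fast=2
  step 2: slow=2, fast=4
  step 3: fast -> None, no cycle

Cycle: no


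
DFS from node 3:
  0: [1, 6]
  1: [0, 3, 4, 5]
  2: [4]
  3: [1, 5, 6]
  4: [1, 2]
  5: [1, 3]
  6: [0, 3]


Visit 3, push [6, 5, 1]
Visit 1, push [5, 4, 0]
Visit 0, push [6]
Visit 6, push []
Visit 4, push [2]
Visit 2, push []
Visit 5, push []

DFS order: [3, 1, 0, 6, 4, 2, 5]


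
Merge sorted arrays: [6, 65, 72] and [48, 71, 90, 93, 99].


Take 6 from A
Take 48 from B
Take 65 from A
Take 71 from B
Take 72 from A

Merged: [6, 48, 65, 71, 72, 90, 93, 99]


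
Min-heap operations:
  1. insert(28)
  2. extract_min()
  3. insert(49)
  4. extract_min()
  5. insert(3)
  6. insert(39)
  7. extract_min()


insert(28) -> [28]
extract_min()->28, []
insert(49) -> [49]
extract_min()->49, []
insert(3) -> [3]
insert(39) -> [3, 39]
extract_min()->3, [39]

Final heap: [39]


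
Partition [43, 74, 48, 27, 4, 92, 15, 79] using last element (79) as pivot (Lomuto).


Pivot: 79
  43 <= 79: advance i (no swap)
  74 <= 79: advance i (no swap)
  48 <= 79: advance i (no swap)
  27 <= 79: advance i (no swap)
  4 <= 79: advance i (no swap)
  15 <= 79: swap -> [43, 74, 48, 27, 4, 15, 92, 79]
Place pivot at 6: [43, 74, 48, 27, 4, 15, 79, 92]

Partitioned: [43, 74, 48, 27, 4, 15, 79, 92]


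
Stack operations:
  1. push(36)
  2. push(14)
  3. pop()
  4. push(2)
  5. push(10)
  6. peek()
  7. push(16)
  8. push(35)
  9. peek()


push(36) -> [36]
push(14) -> [36, 14]
pop()->14, [36]
push(2) -> [36, 2]
push(10) -> [36, 2, 10]
peek()->10
push(16) -> [36, 2, 10, 16]
push(35) -> [36, 2, 10, 16, 35]
peek()->35

Final stack: [36, 2, 10, 16, 35]


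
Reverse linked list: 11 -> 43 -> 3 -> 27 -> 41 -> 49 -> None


Step 1: curr=11, set curr.next=prev(None) | reversed so far: 11
Step 2: curr=43, set curr.next=prev(11) | reversed so far: 43 -> 11
Step 3: curr=3, set curr.next=prev(43) | reversed so far: 3 -> 43 -> 11
Step 4: curr=27, set curr.next=prev(3) | reversed so far: 27 -> 3 -> 43 -> 11
Step 5: curr=41, set curr.next=prev(27) | reversed so far: 41 -> 27 -> 3 -> 43 -> 11
Step 6: curr=49, set curr.next=prev(41) | reversed so far: 49 -> 41 -> 27 -> 3 -> 43 -> 11

49 -> 41 -> 27 -> 3 -> 43 -> 11 -> None


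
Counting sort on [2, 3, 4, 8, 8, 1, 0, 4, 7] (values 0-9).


Input: [2, 3, 4, 8, 8, 1, 0, 4, 7]
Counts: [1, 1, 1, 1, 2, 0, 0, 1, 2, 0]

Sorted: [0, 1, 2, 3, 4, 4, 7, 8, 8]


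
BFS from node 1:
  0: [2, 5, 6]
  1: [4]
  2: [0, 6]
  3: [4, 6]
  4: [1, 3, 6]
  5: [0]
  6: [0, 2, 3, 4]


Visit 1, enqueue [4]
Visit 4, enqueue [3, 6]
Visit 3, enqueue []
Visit 6, enqueue [0, 2]
Visit 0, enqueue [5]
Visit 2, enqueue []
Visit 5, enqueue []

BFS order: [1, 4, 3, 6, 0, 2, 5]


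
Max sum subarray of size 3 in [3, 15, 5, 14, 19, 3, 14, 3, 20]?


[0:3]: 23
[1:4]: 34
[2:5]: 38
[3:6]: 36
[4:7]: 36
[5:8]: 20
[6:9]: 37

Max: 38 at [2:5]


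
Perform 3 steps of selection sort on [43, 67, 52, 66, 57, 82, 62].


Initial: [43, 67, 52, 66, 57, 82, 62]
Step 1: min=43 at 0
  Swap: [43, 67, 52, 66, 57, 82, 62]
Step 2: min=52 at 2
  Swap: [43, 52, 67, 66, 57, 82, 62]
Step 3: min=57 at 4
  Swap: [43, 52, 57, 66, 67, 82, 62]

After 3 steps: [43, 52, 57, 66, 67, 82, 62]


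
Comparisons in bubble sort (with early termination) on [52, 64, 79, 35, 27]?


Algorithm: bubble sort (with early termination)
Input: [52, 64, 79, 35, 27]
Sorted: [27, 35, 52, 64, 79]

10


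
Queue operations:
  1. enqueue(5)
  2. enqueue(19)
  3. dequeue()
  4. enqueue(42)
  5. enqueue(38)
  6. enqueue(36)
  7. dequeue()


enqueue(5) -> [5]
enqueue(19) -> [5, 19]
dequeue()->5, [19]
enqueue(42) -> [19, 42]
enqueue(38) -> [19, 42, 38]
enqueue(36) -> [19, 42, 38, 36]
dequeue()->19, [42, 38, 36]

Final queue: [42, 38, 36]


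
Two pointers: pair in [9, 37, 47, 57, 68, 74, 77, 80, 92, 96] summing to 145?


lo=0(9)+hi=9(96)=105
lo=1(37)+hi=9(96)=133
lo=2(47)+hi=9(96)=143
lo=3(57)+hi=9(96)=153
lo=3(57)+hi=8(92)=149
lo=3(57)+hi=7(80)=137
lo=4(68)+hi=7(80)=148
lo=4(68)+hi=6(77)=145

Yes: 68+77=145


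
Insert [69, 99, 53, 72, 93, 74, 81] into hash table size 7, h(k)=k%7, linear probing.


Insert 69: h=6 -> slot 6
Insert 99: h=1 -> slot 1
Insert 53: h=4 -> slot 4
Insert 72: h=2 -> slot 2
Insert 93: h=2, 1 probes -> slot 3
Insert 74: h=4, 1 probes -> slot 5
Insert 81: h=4, 3 probes -> slot 0

Table: [81, 99, 72, 93, 53, 74, 69]


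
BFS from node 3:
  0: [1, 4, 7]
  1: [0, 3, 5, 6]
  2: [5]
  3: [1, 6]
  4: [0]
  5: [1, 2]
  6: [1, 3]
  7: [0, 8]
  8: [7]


Visit 3, enqueue [1, 6]
Visit 1, enqueue [0, 5]
Visit 6, enqueue []
Visit 0, enqueue [4, 7]
Visit 5, enqueue [2]
Visit 4, enqueue []
Visit 7, enqueue [8]
Visit 2, enqueue []
Visit 8, enqueue []

BFS order: [3, 1, 6, 0, 5, 4, 7, 2, 8]


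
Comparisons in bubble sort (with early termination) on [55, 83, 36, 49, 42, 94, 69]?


Algorithm: bubble sort (with early termination)
Input: [55, 83, 36, 49, 42, 94, 69]
Sorted: [36, 42, 49, 55, 69, 83, 94]

18


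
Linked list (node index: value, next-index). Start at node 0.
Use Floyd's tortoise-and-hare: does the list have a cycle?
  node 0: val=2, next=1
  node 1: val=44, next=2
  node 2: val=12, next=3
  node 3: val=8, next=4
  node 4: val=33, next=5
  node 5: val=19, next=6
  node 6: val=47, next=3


Floyd's tortoise (slow, +1) and hare (fast, +2):
  init: slow=0, fast=0
  step 1: slow=1, fast=2
  step 2: slow=2, fast=4
  step 3: slow=3, fast=6
  step 4: slow=4, fast=4
  slow == fast at node 4: cycle detected

Cycle: yes


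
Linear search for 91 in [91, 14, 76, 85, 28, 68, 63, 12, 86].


i=0: 91==91 found!

Found at 0, 1 comps


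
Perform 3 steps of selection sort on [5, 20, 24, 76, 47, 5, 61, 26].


Initial: [5, 20, 24, 76, 47, 5, 61, 26]
Step 1: min=5 at 0
  Swap: [5, 20, 24, 76, 47, 5, 61, 26]
Step 2: min=5 at 5
  Swap: [5, 5, 24, 76, 47, 20, 61, 26]
Step 3: min=20 at 5
  Swap: [5, 5, 20, 76, 47, 24, 61, 26]

After 3 steps: [5, 5, 20, 76, 47, 24, 61, 26]


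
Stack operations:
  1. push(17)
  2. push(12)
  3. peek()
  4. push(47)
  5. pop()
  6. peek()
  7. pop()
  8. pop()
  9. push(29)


push(17) -> [17]
push(12) -> [17, 12]
peek()->12
push(47) -> [17, 12, 47]
pop()->47, [17, 12]
peek()->12
pop()->12, [17]
pop()->17, []
push(29) -> [29]

Final stack: [29]


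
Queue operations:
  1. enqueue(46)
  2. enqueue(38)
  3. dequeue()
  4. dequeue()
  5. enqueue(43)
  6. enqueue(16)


enqueue(46) -> [46]
enqueue(38) -> [46, 38]
dequeue()->46, [38]
dequeue()->38, []
enqueue(43) -> [43]
enqueue(16) -> [43, 16]

Final queue: [43, 16]


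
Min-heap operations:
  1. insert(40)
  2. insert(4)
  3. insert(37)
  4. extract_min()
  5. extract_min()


insert(40) -> [40]
insert(4) -> [4, 40]
insert(37) -> [4, 40, 37]
extract_min()->4, [37, 40]
extract_min()->37, [40]

Final heap: [40]


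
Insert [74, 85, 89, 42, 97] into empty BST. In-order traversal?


Insert 74: root
Insert 85: R from 74
Insert 89: R from 74 -> R from 85
Insert 42: L from 74
Insert 97: R from 74 -> R from 85 -> R from 89

In-order: [42, 74, 85, 89, 97]


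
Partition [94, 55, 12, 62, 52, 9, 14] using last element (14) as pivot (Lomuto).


Pivot: 14
  12 <= 14: swap -> [12, 55, 94, 62, 52, 9, 14]
  9 <= 14: swap -> [12, 9, 94, 62, 52, 55, 14]
Place pivot at 2: [12, 9, 14, 62, 52, 55, 94]

Partitioned: [12, 9, 14, 62, 52, 55, 94]


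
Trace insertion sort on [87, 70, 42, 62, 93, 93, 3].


Initial: [87, 70, 42, 62, 93, 93, 3]
Insert 70: [70, 87, 42, 62, 93, 93, 3]
Insert 42: [42, 70, 87, 62, 93, 93, 3]
Insert 62: [42, 62, 70, 87, 93, 93, 3]
Insert 93: [42, 62, 70, 87, 93, 93, 3]
Insert 93: [42, 62, 70, 87, 93, 93, 3]
Insert 3: [3, 42, 62, 70, 87, 93, 93]

Sorted: [3, 42, 62, 70, 87, 93, 93]


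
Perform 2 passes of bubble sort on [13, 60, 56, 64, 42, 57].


Initial: [13, 60, 56, 64, 42, 57]
Pass 1: [13, 56, 60, 42, 57, 64] (3 swaps)
Pass 2: [13, 56, 42, 57, 60, 64] (2 swaps)

After 2 passes: [13, 56, 42, 57, 60, 64]


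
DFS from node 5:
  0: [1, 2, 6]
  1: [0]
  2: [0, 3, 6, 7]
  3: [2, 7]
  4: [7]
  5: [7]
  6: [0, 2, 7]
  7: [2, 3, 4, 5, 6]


Visit 5, push [7]
Visit 7, push [6, 4, 3, 2]
Visit 2, push [6, 3, 0]
Visit 0, push [6, 1]
Visit 1, push []
Visit 6, push []
Visit 3, push []
Visit 4, push []

DFS order: [5, 7, 2, 0, 1, 6, 3, 4]


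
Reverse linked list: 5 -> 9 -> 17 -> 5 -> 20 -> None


Step 1: curr=5, set curr.next=prev(None) | reversed so far: 5
Step 2: curr=9, set curr.next=prev(5) | reversed so far: 9 -> 5
Step 3: curr=17, set curr.next=prev(9) | reversed so far: 17 -> 9 -> 5
Step 4: curr=5, set curr.next=prev(17) | reversed so far: 5 -> 17 -> 9 -> 5
Step 5: curr=20, set curr.next=prev(5) | reversed so far: 20 -> 5 -> 17 -> 9 -> 5

20 -> 5 -> 17 -> 9 -> 5 -> None


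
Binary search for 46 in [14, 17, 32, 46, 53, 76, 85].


Step 1: lo=0, hi=6, mid=3, val=46

Found at index 3


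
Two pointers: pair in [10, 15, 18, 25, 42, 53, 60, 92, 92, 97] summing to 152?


lo=0(10)+hi=9(97)=107
lo=1(15)+hi=9(97)=112
lo=2(18)+hi=9(97)=115
lo=3(25)+hi=9(97)=122
lo=4(42)+hi=9(97)=139
lo=5(53)+hi=9(97)=150
lo=6(60)+hi=9(97)=157
lo=6(60)+hi=8(92)=152

Yes: 60+92=152


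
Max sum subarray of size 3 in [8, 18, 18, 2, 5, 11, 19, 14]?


[0:3]: 44
[1:4]: 38
[2:5]: 25
[3:6]: 18
[4:7]: 35
[5:8]: 44

Max: 44 at [0:3]


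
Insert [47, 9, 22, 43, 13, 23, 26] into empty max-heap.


Insert 47: [47]
Insert 9: [47, 9]
Insert 22: [47, 9, 22]
Insert 43: [47, 43, 22, 9]
Insert 13: [47, 43, 22, 9, 13]
Insert 23: [47, 43, 23, 9, 13, 22]
Insert 26: [47, 43, 26, 9, 13, 22, 23]

Final heap: [47, 43, 26, 9, 13, 22, 23]


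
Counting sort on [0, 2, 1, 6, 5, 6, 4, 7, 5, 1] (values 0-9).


Input: [0, 2, 1, 6, 5, 6, 4, 7, 5, 1]
Counts: [1, 2, 1, 0, 1, 2, 2, 1, 0, 0]

Sorted: [0, 1, 1, 2, 4, 5, 5, 6, 6, 7]


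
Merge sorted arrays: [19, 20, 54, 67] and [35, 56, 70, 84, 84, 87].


Take 19 from A
Take 20 from A
Take 35 from B
Take 54 from A
Take 56 from B
Take 67 from A

Merged: [19, 20, 35, 54, 56, 67, 70, 84, 84, 87]


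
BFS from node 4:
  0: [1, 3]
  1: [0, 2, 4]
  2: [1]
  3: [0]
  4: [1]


Visit 4, enqueue [1]
Visit 1, enqueue [0, 2]
Visit 0, enqueue [3]
Visit 2, enqueue []
Visit 3, enqueue []

BFS order: [4, 1, 0, 2, 3]


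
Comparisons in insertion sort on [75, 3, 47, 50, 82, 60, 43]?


Algorithm: insertion sort
Input: [75, 3, 47, 50, 82, 60, 43]
Sorted: [3, 43, 47, 50, 60, 75, 82]

15


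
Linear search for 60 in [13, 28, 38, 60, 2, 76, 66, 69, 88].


i=0: 13!=60
i=1: 28!=60
i=2: 38!=60
i=3: 60==60 found!

Found at 3, 4 comps


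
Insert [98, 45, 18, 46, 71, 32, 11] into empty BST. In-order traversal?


Insert 98: root
Insert 45: L from 98
Insert 18: L from 98 -> L from 45
Insert 46: L from 98 -> R from 45
Insert 71: L from 98 -> R from 45 -> R from 46
Insert 32: L from 98 -> L from 45 -> R from 18
Insert 11: L from 98 -> L from 45 -> L from 18

In-order: [11, 18, 32, 45, 46, 71, 98]


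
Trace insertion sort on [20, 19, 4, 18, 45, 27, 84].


Initial: [20, 19, 4, 18, 45, 27, 84]
Insert 19: [19, 20, 4, 18, 45, 27, 84]
Insert 4: [4, 19, 20, 18, 45, 27, 84]
Insert 18: [4, 18, 19, 20, 45, 27, 84]
Insert 45: [4, 18, 19, 20, 45, 27, 84]
Insert 27: [4, 18, 19, 20, 27, 45, 84]
Insert 84: [4, 18, 19, 20, 27, 45, 84]

Sorted: [4, 18, 19, 20, 27, 45, 84]


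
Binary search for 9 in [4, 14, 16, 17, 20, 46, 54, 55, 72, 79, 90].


Step 1: lo=0, hi=10, mid=5, val=46
Step 2: lo=0, hi=4, mid=2, val=16
Step 3: lo=0, hi=1, mid=0, val=4
Step 4: lo=1, hi=1, mid=1, val=14

Not found


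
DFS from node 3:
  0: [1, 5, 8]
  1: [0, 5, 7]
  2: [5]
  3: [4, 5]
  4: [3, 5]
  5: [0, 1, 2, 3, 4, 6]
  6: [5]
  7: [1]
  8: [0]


Visit 3, push [5, 4]
Visit 4, push [5]
Visit 5, push [6, 2, 1, 0]
Visit 0, push [8, 1]
Visit 1, push [7]
Visit 7, push []
Visit 8, push []
Visit 2, push []
Visit 6, push []

DFS order: [3, 4, 5, 0, 1, 7, 8, 2, 6]


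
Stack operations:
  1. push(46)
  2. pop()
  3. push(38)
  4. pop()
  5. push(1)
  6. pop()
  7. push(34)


push(46) -> [46]
pop()->46, []
push(38) -> [38]
pop()->38, []
push(1) -> [1]
pop()->1, []
push(34) -> [34]

Final stack: [34]


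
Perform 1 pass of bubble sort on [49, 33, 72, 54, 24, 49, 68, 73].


Initial: [49, 33, 72, 54, 24, 49, 68, 73]
Pass 1: [33, 49, 54, 24, 49, 68, 72, 73] (5 swaps)

After 1 pass: [33, 49, 54, 24, 49, 68, 72, 73]


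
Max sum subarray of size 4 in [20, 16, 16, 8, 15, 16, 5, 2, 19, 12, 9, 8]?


[0:4]: 60
[1:5]: 55
[2:6]: 55
[3:7]: 44
[4:8]: 38
[5:9]: 42
[6:10]: 38
[7:11]: 42
[8:12]: 48

Max: 60 at [0:4]


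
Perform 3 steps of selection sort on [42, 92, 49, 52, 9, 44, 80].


Initial: [42, 92, 49, 52, 9, 44, 80]
Step 1: min=9 at 4
  Swap: [9, 92, 49, 52, 42, 44, 80]
Step 2: min=42 at 4
  Swap: [9, 42, 49, 52, 92, 44, 80]
Step 3: min=44 at 5
  Swap: [9, 42, 44, 52, 92, 49, 80]

After 3 steps: [9, 42, 44, 52, 92, 49, 80]


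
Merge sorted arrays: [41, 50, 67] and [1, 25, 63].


Take 1 from B
Take 25 from B
Take 41 from A
Take 50 from A
Take 63 from B

Merged: [1, 25, 41, 50, 63, 67]


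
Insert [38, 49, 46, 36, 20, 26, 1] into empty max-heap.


Insert 38: [38]
Insert 49: [49, 38]
Insert 46: [49, 38, 46]
Insert 36: [49, 38, 46, 36]
Insert 20: [49, 38, 46, 36, 20]
Insert 26: [49, 38, 46, 36, 20, 26]
Insert 1: [49, 38, 46, 36, 20, 26, 1]

Final heap: [49, 38, 46, 36, 20, 26, 1]


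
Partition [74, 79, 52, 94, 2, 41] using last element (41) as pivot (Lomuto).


Pivot: 41
  2 <= 41: swap -> [2, 79, 52, 94, 74, 41]
Place pivot at 1: [2, 41, 52, 94, 74, 79]

Partitioned: [2, 41, 52, 94, 74, 79]


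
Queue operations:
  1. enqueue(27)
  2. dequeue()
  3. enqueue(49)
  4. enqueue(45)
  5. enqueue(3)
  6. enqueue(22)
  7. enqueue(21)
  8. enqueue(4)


enqueue(27) -> [27]
dequeue()->27, []
enqueue(49) -> [49]
enqueue(45) -> [49, 45]
enqueue(3) -> [49, 45, 3]
enqueue(22) -> [49, 45, 3, 22]
enqueue(21) -> [49, 45, 3, 22, 21]
enqueue(4) -> [49, 45, 3, 22, 21, 4]

Final queue: [49, 45, 3, 22, 21, 4]


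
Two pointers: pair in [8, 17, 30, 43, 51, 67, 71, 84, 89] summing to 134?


lo=0(8)+hi=8(89)=97
lo=1(17)+hi=8(89)=106
lo=2(30)+hi=8(89)=119
lo=3(43)+hi=8(89)=132
lo=4(51)+hi=8(89)=140
lo=4(51)+hi=7(84)=135
lo=4(51)+hi=6(71)=122
lo=5(67)+hi=6(71)=138

No pair found


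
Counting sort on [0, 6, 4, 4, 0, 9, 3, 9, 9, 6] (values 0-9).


Input: [0, 6, 4, 4, 0, 9, 3, 9, 9, 6]
Counts: [2, 0, 0, 1, 2, 0, 2, 0, 0, 3]

Sorted: [0, 0, 3, 4, 4, 6, 6, 9, 9, 9]


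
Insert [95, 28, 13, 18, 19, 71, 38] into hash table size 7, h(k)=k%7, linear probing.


Insert 95: h=4 -> slot 4
Insert 28: h=0 -> slot 0
Insert 13: h=6 -> slot 6
Insert 18: h=4, 1 probes -> slot 5
Insert 19: h=5, 3 probes -> slot 1
Insert 71: h=1, 1 probes -> slot 2
Insert 38: h=3 -> slot 3

Table: [28, 19, 71, 38, 95, 18, 13]


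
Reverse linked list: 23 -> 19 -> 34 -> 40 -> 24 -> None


Step 1: curr=23, set curr.next=prev(None) | reversed so far: 23
Step 2: curr=19, set curr.next=prev(23) | reversed so far: 19 -> 23
Step 3: curr=34, set curr.next=prev(19) | reversed so far: 34 -> 19 -> 23
Step 4: curr=40, set curr.next=prev(34) | reversed so far: 40 -> 34 -> 19 -> 23
Step 5: curr=24, set curr.next=prev(40) | reversed so far: 24 -> 40 -> 34 -> 19 -> 23

24 -> 40 -> 34 -> 19 -> 23 -> None


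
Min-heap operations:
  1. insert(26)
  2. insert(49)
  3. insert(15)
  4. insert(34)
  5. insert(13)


insert(26) -> [26]
insert(49) -> [26, 49]
insert(15) -> [15, 49, 26]
insert(34) -> [15, 34, 26, 49]
insert(13) -> [13, 15, 26, 49, 34]

Final heap: [13, 15, 26, 49, 34]


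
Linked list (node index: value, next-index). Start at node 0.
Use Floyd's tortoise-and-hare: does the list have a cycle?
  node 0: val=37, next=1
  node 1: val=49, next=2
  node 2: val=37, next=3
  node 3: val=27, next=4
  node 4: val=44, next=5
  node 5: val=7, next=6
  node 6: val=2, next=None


Floyd's tortoise (slow, +1) and hare (fast, +2):
  init: slow=0, fast=0
  step 1: slow=1, fast=2
  step 2: slow=2, fast=4
  step 3: slow=3, fast=6
  step 4: fast -> None, no cycle

Cycle: no


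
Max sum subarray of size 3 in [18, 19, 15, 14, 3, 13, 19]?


[0:3]: 52
[1:4]: 48
[2:5]: 32
[3:6]: 30
[4:7]: 35

Max: 52 at [0:3]


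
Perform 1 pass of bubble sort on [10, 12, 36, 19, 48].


Initial: [10, 12, 36, 19, 48]
Pass 1: [10, 12, 19, 36, 48] (1 swaps)

After 1 pass: [10, 12, 19, 36, 48]


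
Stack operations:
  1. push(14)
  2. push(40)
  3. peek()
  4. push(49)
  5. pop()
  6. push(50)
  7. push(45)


push(14) -> [14]
push(40) -> [14, 40]
peek()->40
push(49) -> [14, 40, 49]
pop()->49, [14, 40]
push(50) -> [14, 40, 50]
push(45) -> [14, 40, 50, 45]

Final stack: [14, 40, 50, 45]


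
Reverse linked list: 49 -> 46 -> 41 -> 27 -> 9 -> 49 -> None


Step 1: curr=49, set curr.next=prev(None) | reversed so far: 49
Step 2: curr=46, set curr.next=prev(49) | reversed so far: 46 -> 49
Step 3: curr=41, set curr.next=prev(46) | reversed so far: 41 -> 46 -> 49
Step 4: curr=27, set curr.next=prev(41) | reversed so far: 27 -> 41 -> 46 -> 49
Step 5: curr=9, set curr.next=prev(27) | reversed so far: 9 -> 27 -> 41 -> 46 -> 49
Step 6: curr=49, set curr.next=prev(9) | reversed so far: 49 -> 9 -> 27 -> 41 -> 46 -> 49

49 -> 9 -> 27 -> 41 -> 46 -> 49 -> None


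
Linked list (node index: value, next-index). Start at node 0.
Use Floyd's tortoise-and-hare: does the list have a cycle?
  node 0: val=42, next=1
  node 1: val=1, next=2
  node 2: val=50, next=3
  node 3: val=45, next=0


Floyd's tortoise (slow, +1) and hare (fast, +2):
  init: slow=0, fast=0
  step 1: slow=1, fast=2
  step 2: slow=2, fast=0
  step 3: slow=3, fast=2
  step 4: slow=0, fast=0
  slow == fast at node 0: cycle detected

Cycle: yes


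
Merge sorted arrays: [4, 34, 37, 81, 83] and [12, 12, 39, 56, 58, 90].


Take 4 from A
Take 12 from B
Take 12 from B
Take 34 from A
Take 37 from A
Take 39 from B
Take 56 from B
Take 58 from B
Take 81 from A
Take 83 from A

Merged: [4, 12, 12, 34, 37, 39, 56, 58, 81, 83, 90]


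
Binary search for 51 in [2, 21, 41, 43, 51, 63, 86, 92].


Step 1: lo=0, hi=7, mid=3, val=43
Step 2: lo=4, hi=7, mid=5, val=63
Step 3: lo=4, hi=4, mid=4, val=51

Found at index 4


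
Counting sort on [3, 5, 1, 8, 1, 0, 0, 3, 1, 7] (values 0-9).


Input: [3, 5, 1, 8, 1, 0, 0, 3, 1, 7]
Counts: [2, 3, 0, 2, 0, 1, 0, 1, 1, 0]

Sorted: [0, 0, 1, 1, 1, 3, 3, 5, 7, 8]


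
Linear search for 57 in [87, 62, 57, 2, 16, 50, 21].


i=0: 87!=57
i=1: 62!=57
i=2: 57==57 found!

Found at 2, 3 comps


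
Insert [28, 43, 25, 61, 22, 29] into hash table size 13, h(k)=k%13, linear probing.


Insert 28: h=2 -> slot 2
Insert 43: h=4 -> slot 4
Insert 25: h=12 -> slot 12
Insert 61: h=9 -> slot 9
Insert 22: h=9, 1 probes -> slot 10
Insert 29: h=3 -> slot 3

Table: [None, None, 28, 29, 43, None, None, None, None, 61, 22, None, 25]


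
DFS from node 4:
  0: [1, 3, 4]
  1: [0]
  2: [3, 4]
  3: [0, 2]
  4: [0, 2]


Visit 4, push [2, 0]
Visit 0, push [3, 1]
Visit 1, push []
Visit 3, push [2]
Visit 2, push []

DFS order: [4, 0, 1, 3, 2]


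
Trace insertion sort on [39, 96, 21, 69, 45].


Initial: [39, 96, 21, 69, 45]
Insert 96: [39, 96, 21, 69, 45]
Insert 21: [21, 39, 96, 69, 45]
Insert 69: [21, 39, 69, 96, 45]
Insert 45: [21, 39, 45, 69, 96]

Sorted: [21, 39, 45, 69, 96]


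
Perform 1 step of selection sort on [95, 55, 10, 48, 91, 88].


Initial: [95, 55, 10, 48, 91, 88]
Step 1: min=10 at 2
  Swap: [10, 55, 95, 48, 91, 88]

After 1 step: [10, 55, 95, 48, 91, 88]


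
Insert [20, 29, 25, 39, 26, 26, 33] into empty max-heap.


Insert 20: [20]
Insert 29: [29, 20]
Insert 25: [29, 20, 25]
Insert 39: [39, 29, 25, 20]
Insert 26: [39, 29, 25, 20, 26]
Insert 26: [39, 29, 26, 20, 26, 25]
Insert 33: [39, 29, 33, 20, 26, 25, 26]

Final heap: [39, 29, 33, 20, 26, 25, 26]


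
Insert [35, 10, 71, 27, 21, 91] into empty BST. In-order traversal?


Insert 35: root
Insert 10: L from 35
Insert 71: R from 35
Insert 27: L from 35 -> R from 10
Insert 21: L from 35 -> R from 10 -> L from 27
Insert 91: R from 35 -> R from 71

In-order: [10, 21, 27, 35, 71, 91]


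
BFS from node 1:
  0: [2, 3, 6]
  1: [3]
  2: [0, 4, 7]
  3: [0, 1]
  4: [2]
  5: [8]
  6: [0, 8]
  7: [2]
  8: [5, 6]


Visit 1, enqueue [3]
Visit 3, enqueue [0]
Visit 0, enqueue [2, 6]
Visit 2, enqueue [4, 7]
Visit 6, enqueue [8]
Visit 4, enqueue []
Visit 7, enqueue []
Visit 8, enqueue [5]
Visit 5, enqueue []

BFS order: [1, 3, 0, 2, 6, 4, 7, 8, 5]


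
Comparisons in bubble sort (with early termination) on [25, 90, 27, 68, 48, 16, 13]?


Algorithm: bubble sort (with early termination)
Input: [25, 90, 27, 68, 48, 16, 13]
Sorted: [13, 16, 25, 27, 48, 68, 90]

21


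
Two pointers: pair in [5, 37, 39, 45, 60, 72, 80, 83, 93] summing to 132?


lo=0(5)+hi=8(93)=98
lo=1(37)+hi=8(93)=130
lo=2(39)+hi=8(93)=132

Yes: 39+93=132


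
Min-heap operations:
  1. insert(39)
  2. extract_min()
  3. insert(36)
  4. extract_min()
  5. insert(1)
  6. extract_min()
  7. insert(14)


insert(39) -> [39]
extract_min()->39, []
insert(36) -> [36]
extract_min()->36, []
insert(1) -> [1]
extract_min()->1, []
insert(14) -> [14]

Final heap: [14]


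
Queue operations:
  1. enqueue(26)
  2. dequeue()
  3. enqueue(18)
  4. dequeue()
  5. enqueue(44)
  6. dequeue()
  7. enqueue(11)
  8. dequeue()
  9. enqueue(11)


enqueue(26) -> [26]
dequeue()->26, []
enqueue(18) -> [18]
dequeue()->18, []
enqueue(44) -> [44]
dequeue()->44, []
enqueue(11) -> [11]
dequeue()->11, []
enqueue(11) -> [11]

Final queue: [11]


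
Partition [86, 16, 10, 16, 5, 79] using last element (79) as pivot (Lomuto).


Pivot: 79
  16 <= 79: swap -> [16, 86, 10, 16, 5, 79]
  10 <= 79: swap -> [16, 10, 86, 16, 5, 79]
  16 <= 79: swap -> [16, 10, 16, 86, 5, 79]
  5 <= 79: swap -> [16, 10, 16, 5, 86, 79]
Place pivot at 4: [16, 10, 16, 5, 79, 86]

Partitioned: [16, 10, 16, 5, 79, 86]


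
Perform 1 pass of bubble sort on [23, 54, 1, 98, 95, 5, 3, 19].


Initial: [23, 54, 1, 98, 95, 5, 3, 19]
Pass 1: [23, 1, 54, 95, 5, 3, 19, 98] (5 swaps)

After 1 pass: [23, 1, 54, 95, 5, 3, 19, 98]


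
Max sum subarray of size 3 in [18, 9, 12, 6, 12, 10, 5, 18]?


[0:3]: 39
[1:4]: 27
[2:5]: 30
[3:6]: 28
[4:7]: 27
[5:8]: 33

Max: 39 at [0:3]


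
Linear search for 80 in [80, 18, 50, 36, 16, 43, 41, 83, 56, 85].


i=0: 80==80 found!

Found at 0, 1 comps


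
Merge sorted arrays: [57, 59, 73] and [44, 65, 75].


Take 44 from B
Take 57 from A
Take 59 from A
Take 65 from B
Take 73 from A

Merged: [44, 57, 59, 65, 73, 75]


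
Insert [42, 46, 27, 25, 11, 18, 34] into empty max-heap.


Insert 42: [42]
Insert 46: [46, 42]
Insert 27: [46, 42, 27]
Insert 25: [46, 42, 27, 25]
Insert 11: [46, 42, 27, 25, 11]
Insert 18: [46, 42, 27, 25, 11, 18]
Insert 34: [46, 42, 34, 25, 11, 18, 27]

Final heap: [46, 42, 34, 25, 11, 18, 27]


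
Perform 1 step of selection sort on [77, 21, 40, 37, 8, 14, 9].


Initial: [77, 21, 40, 37, 8, 14, 9]
Step 1: min=8 at 4
  Swap: [8, 21, 40, 37, 77, 14, 9]

After 1 step: [8, 21, 40, 37, 77, 14, 9]


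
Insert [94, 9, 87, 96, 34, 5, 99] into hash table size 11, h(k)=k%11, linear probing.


Insert 94: h=6 -> slot 6
Insert 9: h=9 -> slot 9
Insert 87: h=10 -> slot 10
Insert 96: h=8 -> slot 8
Insert 34: h=1 -> slot 1
Insert 5: h=5 -> slot 5
Insert 99: h=0 -> slot 0

Table: [99, 34, None, None, None, 5, 94, None, 96, 9, 87]


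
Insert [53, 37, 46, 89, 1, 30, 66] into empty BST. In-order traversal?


Insert 53: root
Insert 37: L from 53
Insert 46: L from 53 -> R from 37
Insert 89: R from 53
Insert 1: L from 53 -> L from 37
Insert 30: L from 53 -> L from 37 -> R from 1
Insert 66: R from 53 -> L from 89

In-order: [1, 30, 37, 46, 53, 66, 89]


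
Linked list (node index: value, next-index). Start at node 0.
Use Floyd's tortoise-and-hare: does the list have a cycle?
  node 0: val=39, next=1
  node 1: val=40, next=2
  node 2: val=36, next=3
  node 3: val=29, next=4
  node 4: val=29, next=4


Floyd's tortoise (slow, +1) and hare (fast, +2):
  init: slow=0, fast=0
  step 1: slow=1, fast=2
  step 2: slow=2, fast=4
  step 3: slow=3, fast=4
  step 4: slow=4, fast=4
  slow == fast at node 4: cycle detected

Cycle: yes


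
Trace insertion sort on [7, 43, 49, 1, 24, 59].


Initial: [7, 43, 49, 1, 24, 59]
Insert 43: [7, 43, 49, 1, 24, 59]
Insert 49: [7, 43, 49, 1, 24, 59]
Insert 1: [1, 7, 43, 49, 24, 59]
Insert 24: [1, 7, 24, 43, 49, 59]
Insert 59: [1, 7, 24, 43, 49, 59]

Sorted: [1, 7, 24, 43, 49, 59]


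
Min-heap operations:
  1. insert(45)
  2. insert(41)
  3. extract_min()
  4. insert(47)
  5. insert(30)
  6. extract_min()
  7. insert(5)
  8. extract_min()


insert(45) -> [45]
insert(41) -> [41, 45]
extract_min()->41, [45]
insert(47) -> [45, 47]
insert(30) -> [30, 47, 45]
extract_min()->30, [45, 47]
insert(5) -> [5, 47, 45]
extract_min()->5, [45, 47]

Final heap: [45, 47]


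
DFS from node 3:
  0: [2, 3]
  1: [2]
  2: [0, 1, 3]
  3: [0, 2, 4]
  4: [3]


Visit 3, push [4, 2, 0]
Visit 0, push [2]
Visit 2, push [1]
Visit 1, push []
Visit 4, push []

DFS order: [3, 0, 2, 1, 4]


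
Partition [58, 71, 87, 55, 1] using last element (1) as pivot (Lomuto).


Pivot: 1
Place pivot at 0: [1, 71, 87, 55, 58]

Partitioned: [1, 71, 87, 55, 58]


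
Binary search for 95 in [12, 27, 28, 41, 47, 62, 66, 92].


Step 1: lo=0, hi=7, mid=3, val=41
Step 2: lo=4, hi=7, mid=5, val=62
Step 3: lo=6, hi=7, mid=6, val=66
Step 4: lo=7, hi=7, mid=7, val=92

Not found


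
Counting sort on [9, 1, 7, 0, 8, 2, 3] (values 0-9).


Input: [9, 1, 7, 0, 8, 2, 3]
Counts: [1, 1, 1, 1, 0, 0, 0, 1, 1, 1]

Sorted: [0, 1, 2, 3, 7, 8, 9]


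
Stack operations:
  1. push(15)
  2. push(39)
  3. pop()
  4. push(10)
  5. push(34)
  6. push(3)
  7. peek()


push(15) -> [15]
push(39) -> [15, 39]
pop()->39, [15]
push(10) -> [15, 10]
push(34) -> [15, 10, 34]
push(3) -> [15, 10, 34, 3]
peek()->3

Final stack: [15, 10, 34, 3]


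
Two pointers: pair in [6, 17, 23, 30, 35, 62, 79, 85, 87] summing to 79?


lo=0(6)+hi=8(87)=93
lo=0(6)+hi=7(85)=91
lo=0(6)+hi=6(79)=85
lo=0(6)+hi=5(62)=68
lo=1(17)+hi=5(62)=79

Yes: 17+62=79


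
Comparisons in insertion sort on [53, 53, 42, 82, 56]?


Algorithm: insertion sort
Input: [53, 53, 42, 82, 56]
Sorted: [42, 53, 53, 56, 82]

6


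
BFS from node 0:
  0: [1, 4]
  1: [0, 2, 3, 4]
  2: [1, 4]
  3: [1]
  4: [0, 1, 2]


Visit 0, enqueue [1, 4]
Visit 1, enqueue [2, 3]
Visit 4, enqueue []
Visit 2, enqueue []
Visit 3, enqueue []

BFS order: [0, 1, 4, 2, 3]


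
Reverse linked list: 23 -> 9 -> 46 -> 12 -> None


Step 1: curr=23, set curr.next=prev(None) | reversed so far: 23
Step 2: curr=9, set curr.next=prev(23) | reversed so far: 9 -> 23
Step 3: curr=46, set curr.next=prev(9) | reversed so far: 46 -> 9 -> 23
Step 4: curr=12, set curr.next=prev(46) | reversed so far: 12 -> 46 -> 9 -> 23

12 -> 46 -> 9 -> 23 -> None


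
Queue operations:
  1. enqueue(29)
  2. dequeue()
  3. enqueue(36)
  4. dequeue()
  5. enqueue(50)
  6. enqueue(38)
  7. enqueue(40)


enqueue(29) -> [29]
dequeue()->29, []
enqueue(36) -> [36]
dequeue()->36, []
enqueue(50) -> [50]
enqueue(38) -> [50, 38]
enqueue(40) -> [50, 38, 40]

Final queue: [50, 38, 40]


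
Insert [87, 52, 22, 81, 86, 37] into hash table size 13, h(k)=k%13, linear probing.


Insert 87: h=9 -> slot 9
Insert 52: h=0 -> slot 0
Insert 22: h=9, 1 probes -> slot 10
Insert 81: h=3 -> slot 3
Insert 86: h=8 -> slot 8
Insert 37: h=11 -> slot 11

Table: [52, None, None, 81, None, None, None, None, 86, 87, 22, 37, None]


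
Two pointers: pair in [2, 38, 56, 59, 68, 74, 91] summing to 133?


lo=0(2)+hi=6(91)=93
lo=1(38)+hi=6(91)=129
lo=2(56)+hi=6(91)=147
lo=2(56)+hi=5(74)=130
lo=3(59)+hi=5(74)=133

Yes: 59+74=133


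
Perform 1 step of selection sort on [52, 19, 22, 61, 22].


Initial: [52, 19, 22, 61, 22]
Step 1: min=19 at 1
  Swap: [19, 52, 22, 61, 22]

After 1 step: [19, 52, 22, 61, 22]


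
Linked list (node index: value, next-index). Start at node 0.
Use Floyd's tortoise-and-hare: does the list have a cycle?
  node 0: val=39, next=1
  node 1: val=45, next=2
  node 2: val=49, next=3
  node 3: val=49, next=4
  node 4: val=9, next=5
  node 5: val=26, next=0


Floyd's tortoise (slow, +1) and hare (fast, +2):
  init: slow=0, fast=0
  step 1: slow=1, fast=2
  step 2: slow=2, fast=4
  step 3: slow=3, fast=0
  step 4: slow=4, fast=2
  step 5: slow=5, fast=4
  step 6: slow=0, fast=0
  slow == fast at node 0: cycle detected

Cycle: yes
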